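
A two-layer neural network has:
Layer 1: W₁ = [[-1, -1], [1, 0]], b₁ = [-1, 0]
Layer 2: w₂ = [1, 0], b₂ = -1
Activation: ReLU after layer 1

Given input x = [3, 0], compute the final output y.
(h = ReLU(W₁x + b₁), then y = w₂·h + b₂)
y = -1

Layer 1 pre-activation: z₁ = [-4, 3]
After ReLU: h = [0, 3]
Layer 2 output: y = 1×0 + 0×3 + -1 = -1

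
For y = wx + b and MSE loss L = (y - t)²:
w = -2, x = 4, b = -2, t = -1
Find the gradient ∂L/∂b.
∂L/∂b = -18

y = wx + b = (-2)(4) + -2 = -10
∂L/∂y = 2(y - t) = 2(-10 - -1) = -18
∂y/∂b = 1
∂L/∂b = ∂L/∂y · ∂y/∂b = -18 × 1 = -18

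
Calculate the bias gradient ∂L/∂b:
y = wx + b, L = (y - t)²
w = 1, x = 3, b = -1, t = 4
∂L/∂b = -4

y = wx + b = (1)(3) + -1 = 2
∂L/∂y = 2(y - t) = 2(2 - 4) = -4
∂y/∂b = 1
∂L/∂b = ∂L/∂y · ∂y/∂b = -4 × 1 = -4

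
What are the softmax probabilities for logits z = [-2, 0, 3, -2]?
p = [0.0063, 0.0468, 0.9405, 0.0063]

exp(z) = [0.1353, 1, 20.09, 0.1353]
Sum = 21.36
p = [0.0063, 0.0468, 0.9405, 0.0063]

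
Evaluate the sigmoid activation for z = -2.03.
0.1161

sigmoid(-2.03) = 1/(1 + e^(2.03)) = 1/(1 + 7.614) = 0.1161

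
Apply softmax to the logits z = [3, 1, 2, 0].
p = [0.6439, 0.0871, 0.2369, 0.0321]

exp(z) = [20.09, 2.718, 7.389, 1]
Sum = 31.19
p = [0.6439, 0.0871, 0.2369, 0.0321]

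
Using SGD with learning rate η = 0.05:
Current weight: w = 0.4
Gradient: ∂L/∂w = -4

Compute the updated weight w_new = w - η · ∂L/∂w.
w_new = 0.6

w_new = w - η·∂L/∂w = 0.4 - 0.05×(-4) = 0.4 - (-0.2) = 0.6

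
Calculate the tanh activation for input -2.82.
-0.9929

tanh(-2.82) = (e^(-2.82) - e^(2.82))/(e^(-2.82) + e^(2.82)) = -0.9929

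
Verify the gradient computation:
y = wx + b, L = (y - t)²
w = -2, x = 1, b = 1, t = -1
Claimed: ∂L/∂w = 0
Correct

y = (-2)(1) + 1 = -1
∂L/∂y = 2(y - t) = 2(-1 - -1) = 0
∂y/∂w = x = 1
∂L/∂w = 0 × 1 = 0

Claimed value: 0
Correct: The correct gradient is 0.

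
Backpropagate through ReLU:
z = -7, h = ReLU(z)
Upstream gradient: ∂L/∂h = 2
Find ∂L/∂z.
∂L/∂z = 0

h = ReLU(-7) = 0
Since z < 0: ∂h/∂z = 0
∂L/∂z = ∂L/∂h · ∂h/∂z = 2 × 0 = 0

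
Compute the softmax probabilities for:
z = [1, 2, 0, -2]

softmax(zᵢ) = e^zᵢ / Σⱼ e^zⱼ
p = [0.2418, 0.6572, 0.0889, 0.012]

exp(z) = [2.718, 7.389, 1, 0.1353]
Sum = 11.24
p = [0.2418, 0.6572, 0.0889, 0.012]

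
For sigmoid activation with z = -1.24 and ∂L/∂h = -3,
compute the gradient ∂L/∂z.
∂L/∂z = -0.5222

σ(-1.24) = 0.2244
σ'(-1.24) = σ(-1.24)(1 - σ(-1.24)) = 0.2244 × 0.7756 = 0.1741
∂L/∂z = ∂L/∂h · σ'(z) = -3 × 0.1741 = -0.5222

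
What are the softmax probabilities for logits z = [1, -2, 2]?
p = [0.2654, 0.0132, 0.7214]

exp(z) = [2.718, 0.1353, 7.389]
Sum = 10.24
p = [0.2654, 0.0132, 0.7214]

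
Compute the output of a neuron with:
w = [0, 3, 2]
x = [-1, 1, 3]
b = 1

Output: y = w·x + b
y = 10

y = (0)(-1) + (3)(1) + (2)(3) + 1 = 10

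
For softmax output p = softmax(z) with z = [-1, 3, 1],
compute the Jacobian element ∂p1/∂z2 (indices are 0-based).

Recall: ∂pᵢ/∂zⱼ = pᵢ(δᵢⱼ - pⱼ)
∂p1/∂z2 = -0.1017

p = softmax(z) = [0.01588, 0.8668, 0.1173]
p1 = 0.8668, p2 = 0.1173

∂p1/∂z2 = -p1 × p2 = -0.8668 × 0.1173 = -0.1017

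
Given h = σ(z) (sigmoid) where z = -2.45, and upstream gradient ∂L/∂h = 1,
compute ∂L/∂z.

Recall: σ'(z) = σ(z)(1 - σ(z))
∂L/∂z = 0.07313

σ(-2.45) = 0.07944
σ'(-2.45) = σ(-2.45)(1 - σ(-2.45)) = 0.07944 × 0.9206 = 0.07313
∂L/∂z = ∂L/∂h · σ'(z) = 1 × 0.07313 = 0.07313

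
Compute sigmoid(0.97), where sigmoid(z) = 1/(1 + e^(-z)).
0.7251

sigmoid(0.97) = 1/(1 + e^(-0.97)) = 1/(1 + 0.3791) = 0.7251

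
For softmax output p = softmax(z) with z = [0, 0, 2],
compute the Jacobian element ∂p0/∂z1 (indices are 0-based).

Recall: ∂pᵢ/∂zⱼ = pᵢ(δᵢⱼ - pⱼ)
∂p0/∂z1 = -0.01134

p = softmax(z) = [0.1065, 0.1065, 0.787]
p0 = 0.1065, p1 = 0.1065

∂p0/∂z1 = -p0 × p1 = -0.1065 × 0.1065 = -0.01134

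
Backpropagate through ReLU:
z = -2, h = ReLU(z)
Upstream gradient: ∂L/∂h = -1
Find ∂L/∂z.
∂L/∂z = 0

h = ReLU(-2) = 0
Since z < 0: ∂h/∂z = 0
∂L/∂z = ∂L/∂h · ∂h/∂z = -1 × 0 = 0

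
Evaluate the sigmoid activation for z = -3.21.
0.03879

sigmoid(-3.21) = 1/(1 + e^(3.21)) = 1/(1 + 24.78) = 0.03879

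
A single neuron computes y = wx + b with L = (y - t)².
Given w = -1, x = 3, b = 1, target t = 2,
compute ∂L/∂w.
∂L/∂w = -24

y = wx + b = (-1)(3) + 1 = -2
∂L/∂y = 2(y - t) = 2(-2 - 2) = -8
∂y/∂w = x = 3
∂L/∂w = ∂L/∂y · ∂y/∂w = -8 × 3 = -24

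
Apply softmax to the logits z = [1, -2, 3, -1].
p = [0.1166, 0.0058, 0.8618, 0.0158]

exp(z) = [2.718, 0.1353, 20.09, 0.3679]
Sum = 23.31
p = [0.1166, 0.0058, 0.8618, 0.0158]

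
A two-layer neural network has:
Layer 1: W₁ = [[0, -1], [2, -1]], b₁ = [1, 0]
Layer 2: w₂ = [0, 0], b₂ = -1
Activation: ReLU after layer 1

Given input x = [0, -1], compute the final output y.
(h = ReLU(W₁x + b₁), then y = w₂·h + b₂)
y = -1

Layer 1 pre-activation: z₁ = [2, 1]
After ReLU: h = [2, 1]
Layer 2 output: y = 0×2 + 0×1 + -1 = -1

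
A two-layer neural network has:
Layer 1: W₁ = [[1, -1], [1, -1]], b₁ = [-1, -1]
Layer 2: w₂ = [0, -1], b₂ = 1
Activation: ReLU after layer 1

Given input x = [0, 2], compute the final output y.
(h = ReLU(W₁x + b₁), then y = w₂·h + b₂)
y = 1

Layer 1 pre-activation: z₁ = [-3, -3]
After ReLU: h = [0, 0]
Layer 2 output: y = 0×0 + -1×0 + 1 = 1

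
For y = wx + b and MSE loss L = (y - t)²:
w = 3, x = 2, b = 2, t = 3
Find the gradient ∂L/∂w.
∂L/∂w = 20

y = wx + b = (3)(2) + 2 = 8
∂L/∂y = 2(y - t) = 2(8 - 3) = 10
∂y/∂w = x = 2
∂L/∂w = ∂L/∂y · ∂y/∂w = 10 × 2 = 20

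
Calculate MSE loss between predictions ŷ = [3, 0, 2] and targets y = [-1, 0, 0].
MSE = 6.667

MSE = (1/3)((3--1)² + (0-0)² + (2-0)²) = (1/3)(16 + 0 + 4) = 6.667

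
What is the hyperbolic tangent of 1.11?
0.8041

tanh(1.11) = (e^(1.11) - e^(-1.11))/(e^(1.11) + e^(-1.11)) = 0.8041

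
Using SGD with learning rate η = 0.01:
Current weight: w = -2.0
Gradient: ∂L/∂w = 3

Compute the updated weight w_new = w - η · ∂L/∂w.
w_new = -2.03

w_new = w - η·∂L/∂w = -2.0 - 0.01×(3) = -2.0 - (0.03) = -2.03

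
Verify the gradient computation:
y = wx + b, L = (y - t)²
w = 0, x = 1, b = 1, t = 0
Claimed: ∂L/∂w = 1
Incorrect

y = (0)(1) + 1 = 1
∂L/∂y = 2(y - t) = 2(1 - 0) = 2
∂y/∂w = x = 1
∂L/∂w = 2 × 1 = 2

Claimed value: 1
Incorrect: The correct gradient is 2.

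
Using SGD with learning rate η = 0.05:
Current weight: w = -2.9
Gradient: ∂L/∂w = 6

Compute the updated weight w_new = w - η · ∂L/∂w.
w_new = -3.2

w_new = w - η·∂L/∂w = -2.9 - 0.05×(6) = -2.9 - (0.3) = -3.2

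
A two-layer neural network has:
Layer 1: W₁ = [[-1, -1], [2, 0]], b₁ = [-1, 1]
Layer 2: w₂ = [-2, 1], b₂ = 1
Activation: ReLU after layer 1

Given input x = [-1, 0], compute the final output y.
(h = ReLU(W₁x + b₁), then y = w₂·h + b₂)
y = 1

Layer 1 pre-activation: z₁ = [0, -1]
After ReLU: h = [0, 0]
Layer 2 output: y = -2×0 + 1×0 + 1 = 1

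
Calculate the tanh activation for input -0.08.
-0.07983

tanh(-0.08) = (e^(-0.08) - e^(0.08))/(e^(-0.08) + e^(0.08)) = -0.07983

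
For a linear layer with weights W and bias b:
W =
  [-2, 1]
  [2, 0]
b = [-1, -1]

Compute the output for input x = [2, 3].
y = [-2, 3]

Wx = [-2×2 + 1×3, 2×2 + 0×3]
   = [-1, 4]
y = Wx + b = [-1 + -1, 4 + -1] = [-2, 3]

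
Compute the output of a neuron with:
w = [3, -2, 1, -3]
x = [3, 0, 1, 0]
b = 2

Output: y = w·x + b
y = 12

y = (3)(3) + (-2)(0) + (1)(1) + (-3)(0) + 2 = 12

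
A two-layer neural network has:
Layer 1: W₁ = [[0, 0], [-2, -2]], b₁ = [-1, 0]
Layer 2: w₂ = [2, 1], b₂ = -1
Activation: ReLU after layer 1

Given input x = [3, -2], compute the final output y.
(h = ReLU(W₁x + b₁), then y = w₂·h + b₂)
y = -1

Layer 1 pre-activation: z₁ = [-1, -2]
After ReLU: h = [0, 0]
Layer 2 output: y = 2×0 + 1×0 + -1 = -1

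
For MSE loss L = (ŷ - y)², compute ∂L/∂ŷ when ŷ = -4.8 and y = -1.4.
∂L/∂ŷ = -6.8

∂L/∂ŷ = 2(ŷ - y) = 2(-4.8 - -1.4) = 2(-3.4) = -6.8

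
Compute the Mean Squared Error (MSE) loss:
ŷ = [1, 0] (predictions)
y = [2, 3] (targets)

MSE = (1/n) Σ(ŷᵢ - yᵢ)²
MSE = 5

MSE = (1/2)((1-2)² + (0-3)²) = (1/2)(1 + 9) = 5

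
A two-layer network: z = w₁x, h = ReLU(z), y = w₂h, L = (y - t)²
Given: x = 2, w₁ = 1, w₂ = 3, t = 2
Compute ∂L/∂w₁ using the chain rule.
∂L/∂w₁ = 48

Forward pass:
z = w₁x = 1×2 = 2
h = ReLU(2) = 2
y = w₂h = 3×2 = 6

Backward pass:
∂L/∂y = 2(y - t) = 2(6 - 2) = 8
∂y/∂h = w₂ = 3
∂h/∂z = 1 (ReLU derivative)
∂z/∂w₁ = x = 2

∂L/∂w₁ = 8 × 3 × 1 × 2 = 48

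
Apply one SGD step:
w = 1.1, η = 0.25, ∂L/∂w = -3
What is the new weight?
w_new = 1.85

w_new = w - η·∂L/∂w = 1.1 - 0.25×(-3) = 1.1 - (-0.75) = 1.85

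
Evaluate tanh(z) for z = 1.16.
0.821

tanh(1.16) = (e^(1.16) - e^(-1.16))/(e^(1.16) + e^(-1.16)) = 0.821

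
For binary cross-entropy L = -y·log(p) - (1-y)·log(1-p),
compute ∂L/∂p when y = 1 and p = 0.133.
∂L/∂p = -7.519

∂L/∂p = -y/p + (1-y)/(1-p) = -1/0.133 + 0 = -7.519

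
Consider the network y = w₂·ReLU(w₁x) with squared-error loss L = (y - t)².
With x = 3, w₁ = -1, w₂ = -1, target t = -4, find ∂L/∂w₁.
∂L/∂w₁ = 0

Forward pass:
z = w₁x = -1×3 = -3
h = ReLU(-3) = 0
y = w₂h = -1×0 = 0

Backward pass:
∂L/∂y = 2(y - t) = 2(0 - -4) = 8
∂y/∂h = w₂ = -1
∂h/∂z = 0 (ReLU derivative)
∂z/∂w₁ = x = 3

∂L/∂w₁ = 8 × -1 × 0 × 3 = 0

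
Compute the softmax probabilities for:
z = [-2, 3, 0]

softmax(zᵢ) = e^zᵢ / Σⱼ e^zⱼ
p = [0.0064, 0.9465, 0.0471]

exp(z) = [0.1353, 20.09, 1]
Sum = 21.22
p = [0.0064, 0.9465, 0.0471]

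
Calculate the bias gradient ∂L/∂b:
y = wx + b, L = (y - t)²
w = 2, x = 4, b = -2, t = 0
∂L/∂b = 12

y = wx + b = (2)(4) + -2 = 6
∂L/∂y = 2(y - t) = 2(6 - 0) = 12
∂y/∂b = 1
∂L/∂b = ∂L/∂y · ∂y/∂b = 12 × 1 = 12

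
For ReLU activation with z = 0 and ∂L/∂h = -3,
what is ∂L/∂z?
∂L/∂z = 0

h = ReLU(0) = 0
At z = 0: ∂h/∂z = 0 (by convention)
∂L/∂z = ∂L/∂h · ∂h/∂z = -3 × 0 = 0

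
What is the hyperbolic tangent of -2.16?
-0.9737

tanh(-2.16) = (e^(-2.16) - e^(2.16))/(e^(-2.16) + e^(2.16)) = -0.9737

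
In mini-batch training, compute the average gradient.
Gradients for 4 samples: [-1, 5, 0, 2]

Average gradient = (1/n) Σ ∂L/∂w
Average gradient = 1.5

Average = (1/4)(-1 + 5 + 0 + 2) = 6/4 = 1.5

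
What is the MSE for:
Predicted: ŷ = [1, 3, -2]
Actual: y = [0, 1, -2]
MSE = 1.667

MSE = (1/3)((1-0)² + (3-1)² + (-2--2)²) = (1/3)(1 + 4 + 0) = 1.667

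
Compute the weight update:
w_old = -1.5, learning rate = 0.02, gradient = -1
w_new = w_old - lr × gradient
w_new = -1.48

w_new = w - η·∂L/∂w = -1.5 - 0.02×(-1) = -1.5 - (-0.02) = -1.48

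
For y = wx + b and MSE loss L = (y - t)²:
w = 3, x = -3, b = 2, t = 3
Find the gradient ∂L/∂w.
∂L/∂w = 60

y = wx + b = (3)(-3) + 2 = -7
∂L/∂y = 2(y - t) = 2(-7 - 3) = -20
∂y/∂w = x = -3
∂L/∂w = ∂L/∂y · ∂y/∂w = -20 × -3 = 60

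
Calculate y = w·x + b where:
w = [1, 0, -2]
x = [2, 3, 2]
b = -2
y = -4

y = (1)(2) + (0)(3) + (-2)(2) + -2 = -4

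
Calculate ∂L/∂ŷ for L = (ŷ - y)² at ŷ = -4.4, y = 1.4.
∂L/∂ŷ = -11.6

∂L/∂ŷ = 2(ŷ - y) = 2(-4.4 - 1.4) = 2(-5.8) = -11.6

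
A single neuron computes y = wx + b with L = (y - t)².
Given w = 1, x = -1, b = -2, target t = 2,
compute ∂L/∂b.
∂L/∂b = -10

y = wx + b = (1)(-1) + -2 = -3
∂L/∂y = 2(y - t) = 2(-3 - 2) = -10
∂y/∂b = 1
∂L/∂b = ∂L/∂y · ∂y/∂b = -10 × 1 = -10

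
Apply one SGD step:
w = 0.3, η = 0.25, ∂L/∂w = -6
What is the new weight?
w_new = 1.8

w_new = w - η·∂L/∂w = 0.3 - 0.25×(-6) = 0.3 - (-1.5) = 1.8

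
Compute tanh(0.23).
0.226

tanh(0.23) = (e^(0.23) - e^(-0.23))/(e^(0.23) + e^(-0.23)) = 0.226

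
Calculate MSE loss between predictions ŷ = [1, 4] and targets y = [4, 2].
MSE = 6.5

MSE = (1/2)((1-4)² + (4-2)²) = (1/2)(9 + 4) = 6.5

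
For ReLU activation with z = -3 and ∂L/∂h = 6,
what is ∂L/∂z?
∂L/∂z = 0

h = ReLU(-3) = 0
Since z < 0: ∂h/∂z = 0
∂L/∂z = ∂L/∂h · ∂h/∂z = 6 × 0 = 0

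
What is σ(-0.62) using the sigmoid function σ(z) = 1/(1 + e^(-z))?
0.3498

sigmoid(-0.62) = 1/(1 + e^(0.62)) = 1/(1 + 1.859) = 0.3498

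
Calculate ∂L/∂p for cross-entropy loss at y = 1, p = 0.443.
∂L/∂p = -2.257

∂L/∂p = -y/p + (1-y)/(1-p) = -1/0.443 + 0 = -2.257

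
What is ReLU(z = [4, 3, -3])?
h = [4, 3, 0]

ReLU applied element-wise: max(0,4)=4, max(0,3)=3, max(0,-3)=0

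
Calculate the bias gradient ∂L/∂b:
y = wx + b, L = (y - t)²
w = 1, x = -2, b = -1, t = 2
∂L/∂b = -10

y = wx + b = (1)(-2) + -1 = -3
∂L/∂y = 2(y - t) = 2(-3 - 2) = -10
∂y/∂b = 1
∂L/∂b = ∂L/∂y · ∂y/∂b = -10 × 1 = -10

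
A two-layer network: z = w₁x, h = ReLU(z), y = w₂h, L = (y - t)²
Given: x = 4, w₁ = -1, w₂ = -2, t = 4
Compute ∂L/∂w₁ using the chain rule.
∂L/∂w₁ = 0

Forward pass:
z = w₁x = -1×4 = -4
h = ReLU(-4) = 0
y = w₂h = -2×0 = 0

Backward pass:
∂L/∂y = 2(y - t) = 2(0 - 4) = -8
∂y/∂h = w₂ = -2
∂h/∂z = 0 (ReLU derivative)
∂z/∂w₁ = x = 4

∂L/∂w₁ = -8 × -2 × 0 × 4 = 0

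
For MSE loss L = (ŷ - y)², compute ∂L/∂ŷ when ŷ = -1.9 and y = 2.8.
∂L/∂ŷ = -9.4

∂L/∂ŷ = 2(ŷ - y) = 2(-1.9 - 2.8) = 2(-4.7) = -9.4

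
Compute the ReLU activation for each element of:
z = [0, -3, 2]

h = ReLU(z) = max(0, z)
h = [0, 0, 2]

ReLU applied element-wise: max(0,0)=0, max(0,-3)=0, max(0,2)=2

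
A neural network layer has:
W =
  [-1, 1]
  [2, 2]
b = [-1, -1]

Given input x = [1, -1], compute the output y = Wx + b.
y = [-3, -1]

Wx = [-1×1 + 1×-1, 2×1 + 2×-1]
   = [-2, 0]
y = Wx + b = [-2 + -1, 0 + -1] = [-3, -1]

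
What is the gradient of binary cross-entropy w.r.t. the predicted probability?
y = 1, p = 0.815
∂L/∂p = -1.227

∂L/∂p = -y/p + (1-y)/(1-p) = -1/0.815 + 0 = -1.227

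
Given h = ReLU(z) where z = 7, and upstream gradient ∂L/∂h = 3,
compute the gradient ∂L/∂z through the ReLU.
∂L/∂z = 3

h = ReLU(7) = 7
Since z > 0: ∂h/∂z = 1
∂L/∂z = ∂L/∂h · ∂h/∂z = 3 × 1 = 3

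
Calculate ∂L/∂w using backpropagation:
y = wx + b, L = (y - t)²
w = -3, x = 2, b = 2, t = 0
∂L/∂w = -16

y = wx + b = (-3)(2) + 2 = -4
∂L/∂y = 2(y - t) = 2(-4 - 0) = -8
∂y/∂w = x = 2
∂L/∂w = ∂L/∂y · ∂y/∂w = -8 × 2 = -16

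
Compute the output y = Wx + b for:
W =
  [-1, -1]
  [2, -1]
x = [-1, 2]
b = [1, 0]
y = [0, -4]

Wx = [-1×-1 + -1×2, 2×-1 + -1×2]
   = [-1, -4]
y = Wx + b = [-1 + 1, -4 + 0] = [0, -4]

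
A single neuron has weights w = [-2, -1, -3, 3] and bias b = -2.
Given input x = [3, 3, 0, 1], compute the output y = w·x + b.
y = -8

y = (-2)(3) + (-1)(3) + (-3)(0) + (3)(1) + -2 = -8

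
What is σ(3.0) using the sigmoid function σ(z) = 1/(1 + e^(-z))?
0.9526

sigmoid(3.0) = 1/(1 + e^(-3.0)) = 1/(1 + 0.04979) = 0.9526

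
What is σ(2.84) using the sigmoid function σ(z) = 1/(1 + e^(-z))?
0.9448

sigmoid(2.84) = 1/(1 + e^(-2.84)) = 1/(1 + 0.05843) = 0.9448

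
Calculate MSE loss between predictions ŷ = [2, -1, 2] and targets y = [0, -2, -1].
MSE = 4.667

MSE = (1/3)((2-0)² + (-1--2)² + (2--1)²) = (1/3)(4 + 1 + 9) = 4.667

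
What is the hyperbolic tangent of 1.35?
0.8741

tanh(1.35) = (e^(1.35) - e^(-1.35))/(e^(1.35) + e^(-1.35)) = 0.8741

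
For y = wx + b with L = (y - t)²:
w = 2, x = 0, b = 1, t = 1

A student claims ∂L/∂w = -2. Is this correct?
Incorrect

y = (2)(0) + 1 = 1
∂L/∂y = 2(y - t) = 2(1 - 1) = 0
∂y/∂w = x = 0
∂L/∂w = 0 × 0 = 0

Claimed value: -2
Incorrect: The correct gradient is 0.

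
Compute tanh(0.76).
0.6411

tanh(0.76) = (e^(0.76) - e^(-0.76))/(e^(0.76) + e^(-0.76)) = 0.6411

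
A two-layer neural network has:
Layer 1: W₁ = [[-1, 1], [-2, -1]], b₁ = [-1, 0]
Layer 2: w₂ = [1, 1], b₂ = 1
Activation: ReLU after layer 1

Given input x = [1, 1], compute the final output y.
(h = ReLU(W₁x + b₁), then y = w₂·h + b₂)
y = 1

Layer 1 pre-activation: z₁ = [-1, -3]
After ReLU: h = [0, 0]
Layer 2 output: y = 1×0 + 1×0 + 1 = 1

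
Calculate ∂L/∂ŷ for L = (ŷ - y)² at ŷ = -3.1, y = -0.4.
∂L/∂ŷ = -5.4

∂L/∂ŷ = 2(ŷ - y) = 2(-3.1 - -0.4) = 2(-2.7) = -5.4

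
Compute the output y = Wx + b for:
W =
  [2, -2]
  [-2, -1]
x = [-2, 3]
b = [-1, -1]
y = [-11, 0]

Wx = [2×-2 + -2×3, -2×-2 + -1×3]
   = [-10, 1]
y = Wx + b = [-10 + -1, 1 + -1] = [-11, 0]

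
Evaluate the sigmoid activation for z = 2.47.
0.922

sigmoid(2.47) = 1/(1 + e^(-2.47)) = 1/(1 + 0.08458) = 0.922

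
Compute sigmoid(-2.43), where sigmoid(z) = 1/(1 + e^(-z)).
0.08091

sigmoid(-2.43) = 1/(1 + e^(2.43)) = 1/(1 + 11.36) = 0.08091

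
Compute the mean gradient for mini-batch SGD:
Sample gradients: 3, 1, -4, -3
Average gradient = -0.75

Average = (1/4)(3 + 1 + -4 + -3) = -3/4 = -0.75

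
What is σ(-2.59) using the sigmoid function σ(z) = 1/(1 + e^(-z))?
0.06978

sigmoid(-2.59) = 1/(1 + e^(2.59)) = 1/(1 + 13.33) = 0.06978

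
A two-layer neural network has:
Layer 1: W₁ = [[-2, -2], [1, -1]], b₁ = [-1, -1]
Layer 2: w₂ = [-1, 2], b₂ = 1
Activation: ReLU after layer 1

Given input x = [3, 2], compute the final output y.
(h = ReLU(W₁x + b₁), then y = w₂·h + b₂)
y = 1

Layer 1 pre-activation: z₁ = [-11, 0]
After ReLU: h = [0, 0]
Layer 2 output: y = -1×0 + 2×0 + 1 = 1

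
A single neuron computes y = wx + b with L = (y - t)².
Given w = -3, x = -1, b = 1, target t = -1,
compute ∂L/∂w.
∂L/∂w = -10

y = wx + b = (-3)(-1) + 1 = 4
∂L/∂y = 2(y - t) = 2(4 - -1) = 10
∂y/∂w = x = -1
∂L/∂w = ∂L/∂y · ∂y/∂w = 10 × -1 = -10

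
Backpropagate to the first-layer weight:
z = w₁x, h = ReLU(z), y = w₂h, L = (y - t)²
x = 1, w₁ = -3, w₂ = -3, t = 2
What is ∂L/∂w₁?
∂L/∂w₁ = 0

Forward pass:
z = w₁x = -3×1 = -3
h = ReLU(-3) = 0
y = w₂h = -3×0 = 0

Backward pass:
∂L/∂y = 2(y - t) = 2(0 - 2) = -4
∂y/∂h = w₂ = -3
∂h/∂z = 0 (ReLU derivative)
∂z/∂w₁ = x = 1

∂L/∂w₁ = -4 × -3 × 0 × 1 = 0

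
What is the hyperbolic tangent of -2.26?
-0.9785

tanh(-2.26) = (e^(-2.26) - e^(2.26))/(e^(-2.26) + e^(2.26)) = -0.9785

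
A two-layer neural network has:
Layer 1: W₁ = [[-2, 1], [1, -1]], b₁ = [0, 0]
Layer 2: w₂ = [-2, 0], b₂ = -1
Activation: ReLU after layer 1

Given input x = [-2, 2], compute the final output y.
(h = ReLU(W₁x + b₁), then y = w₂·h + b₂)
y = -13

Layer 1 pre-activation: z₁ = [6, -4]
After ReLU: h = [6, 0]
Layer 2 output: y = -2×6 + 0×0 + -1 = -13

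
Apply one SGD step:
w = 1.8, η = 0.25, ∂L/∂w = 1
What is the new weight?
w_new = 1.55

w_new = w - η·∂L/∂w = 1.8 - 0.25×(1) = 1.8 - (0.25) = 1.55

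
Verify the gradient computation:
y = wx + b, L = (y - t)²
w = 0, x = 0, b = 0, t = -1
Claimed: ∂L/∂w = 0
Correct

y = (0)(0) + 0 = 0
∂L/∂y = 2(y - t) = 2(0 - -1) = 2
∂y/∂w = x = 0
∂L/∂w = 2 × 0 = 0

Claimed value: 0
Correct: The correct gradient is 0.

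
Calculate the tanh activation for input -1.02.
-0.7699

tanh(-1.02) = (e^(-1.02) - e^(1.02))/(e^(-1.02) + e^(1.02)) = -0.7699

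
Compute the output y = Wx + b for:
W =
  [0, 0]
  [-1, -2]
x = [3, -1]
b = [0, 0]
y = [0, -1]

Wx = [0×3 + 0×-1, -1×3 + -2×-1]
   = [0, -1]
y = Wx + b = [0 + 0, -1 + 0] = [0, -1]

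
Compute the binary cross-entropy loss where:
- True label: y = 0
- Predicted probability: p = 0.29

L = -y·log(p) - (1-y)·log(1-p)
L = 0.3425

L = -0·log(0.29) - 1·log(0.71) = -log(0.71) = 0.3425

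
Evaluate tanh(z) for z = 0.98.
0.7531

tanh(0.98) = (e^(0.98) - e^(-0.98))/(e^(0.98) + e^(-0.98)) = 0.7531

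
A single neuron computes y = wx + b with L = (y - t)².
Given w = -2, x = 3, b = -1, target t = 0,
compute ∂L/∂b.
∂L/∂b = -14

y = wx + b = (-2)(3) + -1 = -7
∂L/∂y = 2(y - t) = 2(-7 - 0) = -14
∂y/∂b = 1
∂L/∂b = ∂L/∂y · ∂y/∂b = -14 × 1 = -14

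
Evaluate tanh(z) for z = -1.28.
-0.8565

tanh(-1.28) = (e^(-1.28) - e^(1.28))/(e^(-1.28) + e^(1.28)) = -0.8565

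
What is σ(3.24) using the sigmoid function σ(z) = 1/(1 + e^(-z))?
0.9623

sigmoid(3.24) = 1/(1 + e^(-3.24)) = 1/(1 + 0.03916) = 0.9623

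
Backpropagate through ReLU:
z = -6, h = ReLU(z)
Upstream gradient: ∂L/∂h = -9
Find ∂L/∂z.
∂L/∂z = 0

h = ReLU(-6) = 0
Since z < 0: ∂h/∂z = 0
∂L/∂z = ∂L/∂h · ∂h/∂z = -9 × 0 = 0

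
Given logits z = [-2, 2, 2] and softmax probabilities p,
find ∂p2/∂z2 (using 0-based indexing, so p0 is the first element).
∂p2/∂z2 = 0.25

p = softmax(z) = [0.009075, 0.4955, 0.4955]
p2 = 0.4955

∂p2/∂z2 = p2(1 - p2) = 0.4955 × (1 - 0.4955) = 0.25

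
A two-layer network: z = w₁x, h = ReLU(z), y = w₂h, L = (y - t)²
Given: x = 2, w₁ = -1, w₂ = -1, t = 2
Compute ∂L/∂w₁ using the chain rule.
∂L/∂w₁ = 0

Forward pass:
z = w₁x = -1×2 = -2
h = ReLU(-2) = 0
y = w₂h = -1×0 = 0

Backward pass:
∂L/∂y = 2(y - t) = 2(0 - 2) = -4
∂y/∂h = w₂ = -1
∂h/∂z = 0 (ReLU derivative)
∂z/∂w₁ = x = 2

∂L/∂w₁ = -4 × -1 × 0 × 2 = 0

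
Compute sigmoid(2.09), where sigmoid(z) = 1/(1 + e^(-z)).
0.8899

sigmoid(2.09) = 1/(1 + e^(-2.09)) = 1/(1 + 0.1237) = 0.8899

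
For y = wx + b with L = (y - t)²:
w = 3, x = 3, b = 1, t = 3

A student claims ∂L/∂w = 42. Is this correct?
Correct

y = (3)(3) + 1 = 10
∂L/∂y = 2(y - t) = 2(10 - 3) = 14
∂y/∂w = x = 3
∂L/∂w = 14 × 3 = 42

Claimed value: 42
Correct: The correct gradient is 42.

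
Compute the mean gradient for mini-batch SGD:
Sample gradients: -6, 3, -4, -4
Average gradient = -2.75

Average = (1/4)(-6 + 3 + -4 + -4) = -11/4 = -2.75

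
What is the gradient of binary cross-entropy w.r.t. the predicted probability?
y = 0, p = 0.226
∂L/∂p = 1.292

∂L/∂p = -y/p + (1-y)/(1-p) = 0 + 1/0.774 = 1.292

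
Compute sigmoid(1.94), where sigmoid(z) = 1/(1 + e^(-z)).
0.8744

sigmoid(1.94) = 1/(1 + e^(-1.94)) = 1/(1 + 0.1437) = 0.8744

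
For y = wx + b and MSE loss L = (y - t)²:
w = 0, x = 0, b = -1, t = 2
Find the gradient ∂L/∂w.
∂L/∂w = 0

y = wx + b = (0)(0) + -1 = -1
∂L/∂y = 2(y - t) = 2(-1 - 2) = -6
∂y/∂w = x = 0
∂L/∂w = ∂L/∂y · ∂y/∂w = -6 × 0 = 0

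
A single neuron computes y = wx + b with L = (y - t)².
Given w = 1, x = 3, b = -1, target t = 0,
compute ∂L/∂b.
∂L/∂b = 4

y = wx + b = (1)(3) + -1 = 2
∂L/∂y = 2(y - t) = 2(2 - 0) = 4
∂y/∂b = 1
∂L/∂b = ∂L/∂y · ∂y/∂b = 4 × 1 = 4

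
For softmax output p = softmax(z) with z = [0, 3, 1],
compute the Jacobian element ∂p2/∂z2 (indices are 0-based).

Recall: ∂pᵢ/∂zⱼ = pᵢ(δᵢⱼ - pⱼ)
∂p2/∂z2 = 0.1012

p = softmax(z) = [0.04201, 0.8438, 0.1142]
p2 = 0.1142

∂p2/∂z2 = p2(1 - p2) = 0.1142 × (1 - 0.1142) = 0.1012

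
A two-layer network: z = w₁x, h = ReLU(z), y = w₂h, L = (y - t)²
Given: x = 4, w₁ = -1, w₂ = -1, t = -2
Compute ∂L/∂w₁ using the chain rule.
∂L/∂w₁ = 0

Forward pass:
z = w₁x = -1×4 = -4
h = ReLU(-4) = 0
y = w₂h = -1×0 = 0

Backward pass:
∂L/∂y = 2(y - t) = 2(0 - -2) = 4
∂y/∂h = w₂ = -1
∂h/∂z = 0 (ReLU derivative)
∂z/∂w₁ = x = 4

∂L/∂w₁ = 4 × -1 × 0 × 4 = 0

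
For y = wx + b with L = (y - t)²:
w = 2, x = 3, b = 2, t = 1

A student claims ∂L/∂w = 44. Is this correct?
Incorrect

y = (2)(3) + 2 = 8
∂L/∂y = 2(y - t) = 2(8 - 1) = 14
∂y/∂w = x = 3
∂L/∂w = 14 × 3 = 42

Claimed value: 44
Incorrect: The correct gradient is 42.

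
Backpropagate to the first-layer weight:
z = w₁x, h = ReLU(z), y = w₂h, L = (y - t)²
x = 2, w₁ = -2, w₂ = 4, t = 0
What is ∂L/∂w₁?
∂L/∂w₁ = 0

Forward pass:
z = w₁x = -2×2 = -4
h = ReLU(-4) = 0
y = w₂h = 4×0 = 0

Backward pass:
∂L/∂y = 2(y - t) = 2(0 - 0) = 0
∂y/∂h = w₂ = 4
∂h/∂z = 0 (ReLU derivative)
∂z/∂w₁ = x = 2

∂L/∂w₁ = 0 × 4 × 0 × 2 = 0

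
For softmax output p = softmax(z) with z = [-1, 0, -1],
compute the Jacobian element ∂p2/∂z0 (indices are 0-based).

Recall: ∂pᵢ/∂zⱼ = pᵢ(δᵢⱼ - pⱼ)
∂p2/∂z0 = -0.04492

p = softmax(z) = [0.2119, 0.5761, 0.2119]
p2 = 0.2119, p0 = 0.2119

∂p2/∂z0 = -p2 × p0 = -0.2119 × 0.2119 = -0.04492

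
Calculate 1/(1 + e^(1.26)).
0.221

sigmoid(-1.26) = 1/(1 + e^(1.26)) = 1/(1 + 3.525) = 0.221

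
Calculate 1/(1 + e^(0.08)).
0.48

sigmoid(-0.08) = 1/(1 + e^(0.08)) = 1/(1 + 1.083) = 0.48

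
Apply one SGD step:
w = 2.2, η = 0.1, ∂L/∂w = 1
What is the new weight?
w_new = 2.1

w_new = w - η·∂L/∂w = 2.2 - 0.1×(1) = 2.2 - (0.1) = 2.1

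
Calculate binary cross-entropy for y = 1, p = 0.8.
L = 0.2231

L = -1·log(0.8) - 0·log(0.2) = -log(0.8) = 0.2231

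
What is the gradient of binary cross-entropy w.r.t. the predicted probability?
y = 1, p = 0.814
∂L/∂p = -1.229

∂L/∂p = -y/p + (1-y)/(1-p) = -1/0.814 + 0 = -1.229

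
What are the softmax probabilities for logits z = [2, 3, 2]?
p = [0.2119, 0.5761, 0.2119]

exp(z) = [7.389, 20.09, 7.389]
Sum = 34.86
p = [0.2119, 0.5761, 0.2119]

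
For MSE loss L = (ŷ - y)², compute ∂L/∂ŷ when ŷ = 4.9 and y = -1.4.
∂L/∂ŷ = 12.6

∂L/∂ŷ = 2(ŷ - y) = 2(4.9 - -1.4) = 2(6.3) = 12.6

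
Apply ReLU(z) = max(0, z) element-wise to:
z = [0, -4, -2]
h = [0, 0, 0]

ReLU applied element-wise: max(0,0)=0, max(0,-4)=0, max(0,-2)=0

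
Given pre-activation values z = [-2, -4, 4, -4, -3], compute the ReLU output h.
h = [0, 0, 4, 0, 0]

ReLU applied element-wise: max(0,-2)=0, max(0,-4)=0, max(0,4)=4, max(0,-4)=0, max(0,-3)=0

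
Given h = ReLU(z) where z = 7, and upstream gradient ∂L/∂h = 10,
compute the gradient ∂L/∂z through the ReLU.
∂L/∂z = 10

h = ReLU(7) = 7
Since z > 0: ∂h/∂z = 1
∂L/∂z = ∂L/∂h · ∂h/∂z = 10 × 1 = 10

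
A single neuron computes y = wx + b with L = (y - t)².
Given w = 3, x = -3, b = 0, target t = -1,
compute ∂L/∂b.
∂L/∂b = -16

y = wx + b = (3)(-3) + 0 = -9
∂L/∂y = 2(y - t) = 2(-9 - -1) = -16
∂y/∂b = 1
∂L/∂b = ∂L/∂y · ∂y/∂b = -16 × 1 = -16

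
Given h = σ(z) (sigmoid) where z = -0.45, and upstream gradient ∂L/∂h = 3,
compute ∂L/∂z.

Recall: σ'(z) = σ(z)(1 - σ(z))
∂L/∂z = 0.7133

σ(-0.45) = 0.3894
σ'(-0.45) = σ(-0.45)(1 - σ(-0.45)) = 0.3894 × 0.6106 = 0.2378
∂L/∂z = ∂L/∂h · σ'(z) = 3 × 0.2378 = 0.7133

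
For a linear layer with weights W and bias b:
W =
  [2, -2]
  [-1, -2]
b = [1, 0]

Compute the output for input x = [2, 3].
y = [-1, -8]

Wx = [2×2 + -2×3, -1×2 + -2×3]
   = [-2, -8]
y = Wx + b = [-2 + 1, -8 + 0] = [-1, -8]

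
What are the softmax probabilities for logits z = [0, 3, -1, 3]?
p = [0.0241, 0.4835, 0.0089, 0.4835]

exp(z) = [1, 20.09, 0.3679, 20.09]
Sum = 41.54
p = [0.0241, 0.4835, 0.0089, 0.4835]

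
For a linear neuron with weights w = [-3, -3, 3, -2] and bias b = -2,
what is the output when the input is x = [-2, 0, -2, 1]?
y = -4

y = (-3)(-2) + (-3)(0) + (3)(-2) + (-2)(1) + -2 = -4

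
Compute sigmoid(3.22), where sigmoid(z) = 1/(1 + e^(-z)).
0.9616

sigmoid(3.22) = 1/(1 + e^(-3.22)) = 1/(1 + 0.03996) = 0.9616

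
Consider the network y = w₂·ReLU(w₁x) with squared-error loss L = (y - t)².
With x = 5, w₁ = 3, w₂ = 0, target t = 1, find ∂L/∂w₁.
∂L/∂w₁ = 0

Forward pass:
z = w₁x = 3×5 = 15
h = ReLU(15) = 15
y = w₂h = 0×15 = 0

Backward pass:
∂L/∂y = 2(y - t) = 2(0 - 1) = -2
∂y/∂h = w₂ = 0
∂h/∂z = 1 (ReLU derivative)
∂z/∂w₁ = x = 5

∂L/∂w₁ = -2 × 0 × 1 × 5 = 0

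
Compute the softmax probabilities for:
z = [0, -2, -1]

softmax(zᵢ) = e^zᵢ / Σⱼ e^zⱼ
p = [0.6652, 0.09, 0.2447]

exp(z) = [1, 0.1353, 0.3679]
Sum = 1.503
p = [0.6652, 0.09, 0.2447]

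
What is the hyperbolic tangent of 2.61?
0.9892

tanh(2.61) = (e^(2.61) - e^(-2.61))/(e^(2.61) + e^(-2.61)) = 0.9892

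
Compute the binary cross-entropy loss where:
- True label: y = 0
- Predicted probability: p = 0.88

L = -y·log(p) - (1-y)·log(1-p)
L = 2.12

L = -0·log(0.88) - 1·log(0.12) = -log(0.12) = 2.12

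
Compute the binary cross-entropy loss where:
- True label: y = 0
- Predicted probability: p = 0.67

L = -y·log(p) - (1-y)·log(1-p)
L = 1.109

L = -0·log(0.67) - 1·log(0.33) = -log(0.33) = 1.109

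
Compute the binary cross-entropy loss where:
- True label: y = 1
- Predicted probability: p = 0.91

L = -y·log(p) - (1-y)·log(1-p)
L = 0.09431

L = -1·log(0.91) - 0·log(0.09) = -log(0.91) = 0.09431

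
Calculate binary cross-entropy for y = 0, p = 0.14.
L = 0.1508

L = -0·log(0.14) - 1·log(0.86) = -log(0.86) = 0.1508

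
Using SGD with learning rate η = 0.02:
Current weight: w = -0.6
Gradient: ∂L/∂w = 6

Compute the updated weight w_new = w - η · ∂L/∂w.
w_new = -0.72

w_new = w - η·∂L/∂w = -0.6 - 0.02×(6) = -0.6 - (0.12) = -0.72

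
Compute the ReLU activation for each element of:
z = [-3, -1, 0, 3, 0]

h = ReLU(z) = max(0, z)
h = [0, 0, 0, 3, 0]

ReLU applied element-wise: max(0,-3)=0, max(0,-1)=0, max(0,0)=0, max(0,3)=3, max(0,0)=0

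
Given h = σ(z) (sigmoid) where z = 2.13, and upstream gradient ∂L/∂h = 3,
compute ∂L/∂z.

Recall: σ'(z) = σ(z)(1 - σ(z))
∂L/∂z = 0.2848

σ(2.13) = 0.8938
σ'(2.13) = σ(2.13)(1 - σ(2.13)) = 0.8938 × 0.1062 = 0.09493
∂L/∂z = ∂L/∂h · σ'(z) = 3 × 0.09493 = 0.2848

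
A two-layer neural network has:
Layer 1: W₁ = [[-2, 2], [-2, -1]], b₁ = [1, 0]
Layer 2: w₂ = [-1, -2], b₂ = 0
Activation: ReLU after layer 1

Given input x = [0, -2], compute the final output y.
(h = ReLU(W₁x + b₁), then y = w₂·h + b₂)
y = -4

Layer 1 pre-activation: z₁ = [-3, 2]
After ReLU: h = [0, 2]
Layer 2 output: y = -1×0 + -2×2 + 0 = -4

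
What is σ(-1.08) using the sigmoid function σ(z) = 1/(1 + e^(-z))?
0.2535

sigmoid(-1.08) = 1/(1 + e^(1.08)) = 1/(1 + 2.945) = 0.2535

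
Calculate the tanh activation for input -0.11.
-0.1096

tanh(-0.11) = (e^(-0.11) - e^(0.11))/(e^(-0.11) + e^(0.11)) = -0.1096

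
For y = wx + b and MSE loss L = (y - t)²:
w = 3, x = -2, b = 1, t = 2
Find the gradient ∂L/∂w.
∂L/∂w = 28

y = wx + b = (3)(-2) + 1 = -5
∂L/∂y = 2(y - t) = 2(-5 - 2) = -14
∂y/∂w = x = -2
∂L/∂w = ∂L/∂y · ∂y/∂w = -14 × -2 = 28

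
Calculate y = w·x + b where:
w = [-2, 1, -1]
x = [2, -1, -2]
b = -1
y = -4

y = (-2)(2) + (1)(-1) + (-1)(-2) + -1 = -4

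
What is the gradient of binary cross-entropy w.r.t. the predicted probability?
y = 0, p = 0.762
∂L/∂p = 4.202

∂L/∂p = -y/p + (1-y)/(1-p) = 0 + 1/0.238 = 4.202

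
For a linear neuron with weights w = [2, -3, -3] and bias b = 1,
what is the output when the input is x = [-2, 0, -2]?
y = 3

y = (2)(-2) + (-3)(0) + (-3)(-2) + 1 = 3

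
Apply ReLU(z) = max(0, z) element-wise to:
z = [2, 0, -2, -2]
h = [2, 0, 0, 0]

ReLU applied element-wise: max(0,2)=2, max(0,0)=0, max(0,-2)=0, max(0,-2)=0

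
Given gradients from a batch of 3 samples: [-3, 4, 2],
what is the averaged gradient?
Average gradient = 1

Average = (1/3)(-3 + 4 + 2) = 3/3 = 1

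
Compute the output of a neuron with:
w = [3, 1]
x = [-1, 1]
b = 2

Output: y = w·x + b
y = 0

y = (3)(-1) + (1)(1) + 2 = 0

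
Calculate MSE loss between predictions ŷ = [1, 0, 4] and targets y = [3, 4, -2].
MSE = 18.67

MSE = (1/3)((1-3)² + (0-4)² + (4--2)²) = (1/3)(4 + 16 + 36) = 18.67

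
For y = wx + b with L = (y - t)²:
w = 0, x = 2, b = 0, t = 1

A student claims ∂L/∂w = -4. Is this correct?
Correct

y = (0)(2) + 0 = 0
∂L/∂y = 2(y - t) = 2(0 - 1) = -2
∂y/∂w = x = 2
∂L/∂w = -2 × 2 = -4

Claimed value: -4
Correct: The correct gradient is -4.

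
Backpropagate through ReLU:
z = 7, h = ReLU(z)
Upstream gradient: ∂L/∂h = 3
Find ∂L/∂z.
∂L/∂z = 3

h = ReLU(7) = 7
Since z > 0: ∂h/∂z = 1
∂L/∂z = ∂L/∂h · ∂h/∂z = 3 × 1 = 3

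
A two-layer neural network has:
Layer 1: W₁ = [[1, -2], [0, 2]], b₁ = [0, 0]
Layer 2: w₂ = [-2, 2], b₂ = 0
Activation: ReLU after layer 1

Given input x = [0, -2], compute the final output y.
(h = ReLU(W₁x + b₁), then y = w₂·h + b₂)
y = -8

Layer 1 pre-activation: z₁ = [4, -4]
After ReLU: h = [4, 0]
Layer 2 output: y = -2×4 + 2×0 + 0 = -8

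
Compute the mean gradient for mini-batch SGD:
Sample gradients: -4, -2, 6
Average gradient = 0

Average = (1/3)(-4 + -2 + 6) = 0/3 = 0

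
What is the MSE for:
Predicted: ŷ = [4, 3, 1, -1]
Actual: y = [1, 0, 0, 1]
MSE = 5.75

MSE = (1/4)((4-1)² + (3-0)² + (1-0)² + (-1-1)²) = (1/4)(9 + 9 + 1 + 4) = 5.75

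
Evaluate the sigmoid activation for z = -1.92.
0.1279

sigmoid(-1.92) = 1/(1 + e^(1.92)) = 1/(1 + 6.821) = 0.1279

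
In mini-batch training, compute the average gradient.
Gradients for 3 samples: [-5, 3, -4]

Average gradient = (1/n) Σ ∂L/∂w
Average gradient = -2

Average = (1/3)(-5 + 3 + -4) = -6/3 = -2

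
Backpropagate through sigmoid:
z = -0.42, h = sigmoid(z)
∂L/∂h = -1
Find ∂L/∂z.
∂L/∂z = -0.2393

σ(-0.42) = 0.3965
σ'(-0.42) = σ(-0.42)(1 - σ(-0.42)) = 0.3965 × 0.6035 = 0.2393
∂L/∂z = ∂L/∂h · σ'(z) = -1 × 0.2393 = -0.2393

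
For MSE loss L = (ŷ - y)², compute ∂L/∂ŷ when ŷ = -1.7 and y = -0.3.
∂L/∂ŷ = -2.8

∂L/∂ŷ = 2(ŷ - y) = 2(-1.7 - -0.3) = 2(-1.4) = -2.8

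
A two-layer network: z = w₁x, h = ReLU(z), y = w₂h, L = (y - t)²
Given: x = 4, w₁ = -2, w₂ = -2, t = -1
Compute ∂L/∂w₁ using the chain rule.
∂L/∂w₁ = 0

Forward pass:
z = w₁x = -2×4 = -8
h = ReLU(-8) = 0
y = w₂h = -2×0 = 0

Backward pass:
∂L/∂y = 2(y - t) = 2(0 - -1) = 2
∂y/∂h = w₂ = -2
∂h/∂z = 0 (ReLU derivative)
∂z/∂w₁ = x = 4

∂L/∂w₁ = 2 × -2 × 0 × 4 = 0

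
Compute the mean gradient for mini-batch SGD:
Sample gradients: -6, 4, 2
Average gradient = 0

Average = (1/3)(-6 + 4 + 2) = 0/3 = 0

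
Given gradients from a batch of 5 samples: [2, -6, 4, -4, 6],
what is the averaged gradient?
Average gradient = 0.4

Average = (1/5)(2 + -6 + 4 + -4 + 6) = 2/5 = 0.4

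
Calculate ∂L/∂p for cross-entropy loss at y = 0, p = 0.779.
∂L/∂p = 4.525

∂L/∂p = -y/p + (1-y)/(1-p) = 0 + 1/0.221 = 4.525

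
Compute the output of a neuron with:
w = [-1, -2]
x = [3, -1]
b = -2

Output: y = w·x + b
y = -3

y = (-1)(3) + (-2)(-1) + -2 = -3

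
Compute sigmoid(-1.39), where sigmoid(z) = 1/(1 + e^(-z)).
0.1994

sigmoid(-1.39) = 1/(1 + e^(1.39)) = 1/(1 + 4.015) = 0.1994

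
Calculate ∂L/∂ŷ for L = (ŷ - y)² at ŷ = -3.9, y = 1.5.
∂L/∂ŷ = -10.8

∂L/∂ŷ = 2(ŷ - y) = 2(-3.9 - 1.5) = 2(-5.4) = -10.8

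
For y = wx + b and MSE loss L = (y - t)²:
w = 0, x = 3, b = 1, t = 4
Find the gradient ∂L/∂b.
∂L/∂b = -6

y = wx + b = (0)(3) + 1 = 1
∂L/∂y = 2(y - t) = 2(1 - 4) = -6
∂y/∂b = 1
∂L/∂b = ∂L/∂y · ∂y/∂b = -6 × 1 = -6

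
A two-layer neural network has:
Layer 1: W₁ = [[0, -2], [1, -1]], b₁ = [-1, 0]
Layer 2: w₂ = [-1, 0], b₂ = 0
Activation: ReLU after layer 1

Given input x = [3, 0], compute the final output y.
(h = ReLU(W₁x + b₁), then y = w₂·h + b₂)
y = 0

Layer 1 pre-activation: z₁ = [-1, 3]
After ReLU: h = [0, 3]
Layer 2 output: y = -1×0 + 0×3 + 0 = 0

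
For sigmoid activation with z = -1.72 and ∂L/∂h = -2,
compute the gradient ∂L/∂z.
∂L/∂z = -0.2576

σ(-1.72) = 0.1519
σ'(-1.72) = σ(-1.72)(1 - σ(-1.72)) = 0.1519 × 0.8481 = 0.1288
∂L/∂z = ∂L/∂h · σ'(z) = -2 × 0.1288 = -0.2576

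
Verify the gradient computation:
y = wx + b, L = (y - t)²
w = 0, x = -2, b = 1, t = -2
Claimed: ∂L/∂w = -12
Correct

y = (0)(-2) + 1 = 1
∂L/∂y = 2(y - t) = 2(1 - -2) = 6
∂y/∂w = x = -2
∂L/∂w = 6 × -2 = -12

Claimed value: -12
Correct: The correct gradient is -12.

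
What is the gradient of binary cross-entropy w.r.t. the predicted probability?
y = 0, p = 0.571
∂L/∂p = 2.331

∂L/∂p = -y/p + (1-y)/(1-p) = 0 + 1/0.429 = 2.331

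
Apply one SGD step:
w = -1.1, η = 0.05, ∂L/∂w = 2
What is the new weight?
w_new = -1.2

w_new = w - η·∂L/∂w = -1.1 - 0.05×(2) = -1.1 - (0.1) = -1.2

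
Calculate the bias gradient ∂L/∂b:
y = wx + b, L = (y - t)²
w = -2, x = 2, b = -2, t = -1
∂L/∂b = -10

y = wx + b = (-2)(2) + -2 = -6
∂L/∂y = 2(y - t) = 2(-6 - -1) = -10
∂y/∂b = 1
∂L/∂b = ∂L/∂y · ∂y/∂b = -10 × 1 = -10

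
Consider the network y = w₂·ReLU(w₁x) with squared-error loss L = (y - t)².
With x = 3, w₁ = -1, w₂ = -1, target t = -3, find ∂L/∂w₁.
∂L/∂w₁ = 0

Forward pass:
z = w₁x = -1×3 = -3
h = ReLU(-3) = 0
y = w₂h = -1×0 = 0

Backward pass:
∂L/∂y = 2(y - t) = 2(0 - -3) = 6
∂y/∂h = w₂ = -1
∂h/∂z = 0 (ReLU derivative)
∂z/∂w₁ = x = 3

∂L/∂w₁ = 6 × -1 × 0 × 3 = 0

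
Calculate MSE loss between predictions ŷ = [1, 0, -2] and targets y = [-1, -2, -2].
MSE = 2.667

MSE = (1/3)((1--1)² + (0--2)² + (-2--2)²) = (1/3)(4 + 4 + 0) = 2.667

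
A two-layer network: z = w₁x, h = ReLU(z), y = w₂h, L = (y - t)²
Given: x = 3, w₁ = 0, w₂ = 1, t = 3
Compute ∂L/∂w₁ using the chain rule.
∂L/∂w₁ = 0

Forward pass:
z = w₁x = 0×3 = 0
h = ReLU(0) = 0
y = w₂h = 1×0 = 0

Backward pass:
∂L/∂y = 2(y - t) = 2(0 - 3) = -6
∂y/∂h = w₂ = 1
∂h/∂z = 0 (ReLU derivative)
∂z/∂w₁ = x = 3

∂L/∂w₁ = -6 × 1 × 0 × 3 = 0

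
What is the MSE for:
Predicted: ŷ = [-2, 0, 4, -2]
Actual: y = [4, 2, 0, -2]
MSE = 14

MSE = (1/4)((-2-4)² + (0-2)² + (4-0)² + (-2--2)²) = (1/4)(36 + 4 + 16 + 0) = 14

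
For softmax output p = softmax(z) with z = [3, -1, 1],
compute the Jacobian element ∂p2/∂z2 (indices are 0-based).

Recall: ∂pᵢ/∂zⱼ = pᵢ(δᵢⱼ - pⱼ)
∂p2/∂z2 = 0.1035

p = softmax(z) = [0.8668, 0.01588, 0.1173]
p2 = 0.1173

∂p2/∂z2 = p2(1 - p2) = 0.1173 × (1 - 0.1173) = 0.1035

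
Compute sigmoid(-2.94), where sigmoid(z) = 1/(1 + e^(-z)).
0.05021

sigmoid(-2.94) = 1/(1 + e^(2.94)) = 1/(1 + 18.92) = 0.05021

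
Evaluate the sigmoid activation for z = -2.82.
0.05625

sigmoid(-2.82) = 1/(1 + e^(2.82)) = 1/(1 + 16.78) = 0.05625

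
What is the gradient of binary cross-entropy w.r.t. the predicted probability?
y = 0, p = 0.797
∂L/∂p = 4.926

∂L/∂p = -y/p + (1-y)/(1-p) = 0 + 1/0.203 = 4.926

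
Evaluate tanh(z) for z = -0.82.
-0.6751

tanh(-0.82) = (e^(-0.82) - e^(0.82))/(e^(-0.82) + e^(0.82)) = -0.6751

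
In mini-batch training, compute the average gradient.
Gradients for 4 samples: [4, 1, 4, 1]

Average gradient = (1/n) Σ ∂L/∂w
Average gradient = 2.5

Average = (1/4)(4 + 1 + 4 + 1) = 10/4 = 2.5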